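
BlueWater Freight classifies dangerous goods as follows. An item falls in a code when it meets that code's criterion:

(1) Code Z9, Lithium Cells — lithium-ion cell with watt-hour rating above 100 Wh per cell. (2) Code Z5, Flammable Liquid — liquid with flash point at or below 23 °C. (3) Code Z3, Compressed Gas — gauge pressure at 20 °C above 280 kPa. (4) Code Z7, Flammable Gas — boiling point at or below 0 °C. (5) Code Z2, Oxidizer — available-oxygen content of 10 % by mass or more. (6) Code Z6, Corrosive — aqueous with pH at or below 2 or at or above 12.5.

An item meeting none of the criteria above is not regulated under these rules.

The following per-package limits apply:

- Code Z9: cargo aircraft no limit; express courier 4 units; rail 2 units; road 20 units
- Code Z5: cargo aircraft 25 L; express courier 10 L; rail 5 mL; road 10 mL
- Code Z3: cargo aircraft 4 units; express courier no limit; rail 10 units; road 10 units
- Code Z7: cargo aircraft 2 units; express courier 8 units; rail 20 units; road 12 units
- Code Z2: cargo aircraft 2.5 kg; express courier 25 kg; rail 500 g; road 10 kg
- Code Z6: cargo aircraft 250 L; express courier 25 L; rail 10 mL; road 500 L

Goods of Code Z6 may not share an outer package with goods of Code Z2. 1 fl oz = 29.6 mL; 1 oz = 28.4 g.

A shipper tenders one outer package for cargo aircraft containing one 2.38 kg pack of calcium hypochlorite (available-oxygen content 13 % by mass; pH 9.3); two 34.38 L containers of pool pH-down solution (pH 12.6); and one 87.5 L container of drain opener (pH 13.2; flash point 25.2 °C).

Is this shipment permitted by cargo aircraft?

No

Available-oxygen content 13 % by mass meets the Code Z2 criterion (Oxidizer), so the calcium hypochlorite is Code Z2.
pH 12.6 meets the Code Z6 criterion (Corrosive), so the pool pH-down solution is Code Z6.
Drain opener: pH 13.2 ≥ 12.5 → Code Z6 (Corrosive).
Total Code Z6: (two 34.38 L containers = 68.76 L) + 87.5 L = 156.26 L.
That is within the Code Z6 cargo aircraft limit of 250 L.
Code Z2 quantity: 2.38 kg.
2.38 kg is within the cargo aircraft limit of 2.5 kg for Code Z2.
Code Z6 and Code Z2 may not share an outer package.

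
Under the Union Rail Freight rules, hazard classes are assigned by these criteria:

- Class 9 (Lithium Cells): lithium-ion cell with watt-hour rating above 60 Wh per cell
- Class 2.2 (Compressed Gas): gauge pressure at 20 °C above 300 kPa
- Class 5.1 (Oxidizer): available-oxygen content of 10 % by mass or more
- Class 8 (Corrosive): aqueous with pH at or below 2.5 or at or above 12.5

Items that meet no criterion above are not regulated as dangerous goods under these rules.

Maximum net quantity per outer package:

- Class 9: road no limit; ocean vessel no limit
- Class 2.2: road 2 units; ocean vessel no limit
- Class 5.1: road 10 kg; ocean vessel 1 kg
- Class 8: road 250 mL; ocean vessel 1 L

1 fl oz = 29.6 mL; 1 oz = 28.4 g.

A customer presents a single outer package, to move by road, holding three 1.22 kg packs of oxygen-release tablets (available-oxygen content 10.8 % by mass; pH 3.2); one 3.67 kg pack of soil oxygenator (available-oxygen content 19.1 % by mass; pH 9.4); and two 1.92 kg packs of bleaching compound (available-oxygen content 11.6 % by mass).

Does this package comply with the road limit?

No

Oxygen-release tablets: available-oxygen content 10.8 % by mass ≥ 10 % by mass → Class 5.1 (Oxidizer).
The soil oxygenator has available-oxygen content 19.1 % by mass, which is ≥ 10 % by mass, so it is Class 5.1 (Oxidizer).
With available-oxygen content 11.6 % by mass (≥ 10 % by mass), the bleaching compound falls in Class 5.1.
Class 5.1 net quantity: (three 1.22 kg packs = 3.66 kg) + 3.67 kg + (two 1.92 kg packs = 3.84 kg) = 11.17 kg.
11.17 kg exceeds the road limit of 10 kg for Class 5.1.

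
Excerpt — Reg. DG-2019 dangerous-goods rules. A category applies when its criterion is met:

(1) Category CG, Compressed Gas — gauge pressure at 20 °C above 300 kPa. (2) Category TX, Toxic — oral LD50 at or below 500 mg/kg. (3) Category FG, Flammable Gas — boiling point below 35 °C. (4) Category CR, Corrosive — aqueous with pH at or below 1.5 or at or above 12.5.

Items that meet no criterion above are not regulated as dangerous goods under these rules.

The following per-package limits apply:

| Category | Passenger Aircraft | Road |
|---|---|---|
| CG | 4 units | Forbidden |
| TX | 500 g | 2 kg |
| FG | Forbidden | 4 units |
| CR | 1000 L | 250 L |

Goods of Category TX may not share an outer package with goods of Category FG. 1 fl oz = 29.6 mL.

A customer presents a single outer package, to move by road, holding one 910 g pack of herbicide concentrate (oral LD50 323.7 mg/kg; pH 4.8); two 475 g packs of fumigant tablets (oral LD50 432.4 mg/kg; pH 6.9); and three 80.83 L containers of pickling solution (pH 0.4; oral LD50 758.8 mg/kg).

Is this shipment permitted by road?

The herbicide concentrate has oral LD50 323.7 mg/kg, which is ≤ 500 mg/kg, so it is Category TX (Toxic).
Fumigant tablets: oral LD50 432.4 mg/kg ≤ 500 mg/kg → Category TX (Toxic).
The pickling solution has pH 0.4, which is ≤ 1.5, so it is Category CR (Corrosive).
Total Category TX: 910 g + (two 475 g packs = 950 g) = 1.86 kg.
1.86 kg is within the road limit of 2 kg for Category TX.
Category CR quantity: three 80.83 L containers = 242.49 L.
That is within the Category CR road limit of 250 L.
The segregation rule (Category TX with Category FG) does not apply to Category TX with Category CR.
Every hazard category is within its road limit and no segregation rule is violated.

Yes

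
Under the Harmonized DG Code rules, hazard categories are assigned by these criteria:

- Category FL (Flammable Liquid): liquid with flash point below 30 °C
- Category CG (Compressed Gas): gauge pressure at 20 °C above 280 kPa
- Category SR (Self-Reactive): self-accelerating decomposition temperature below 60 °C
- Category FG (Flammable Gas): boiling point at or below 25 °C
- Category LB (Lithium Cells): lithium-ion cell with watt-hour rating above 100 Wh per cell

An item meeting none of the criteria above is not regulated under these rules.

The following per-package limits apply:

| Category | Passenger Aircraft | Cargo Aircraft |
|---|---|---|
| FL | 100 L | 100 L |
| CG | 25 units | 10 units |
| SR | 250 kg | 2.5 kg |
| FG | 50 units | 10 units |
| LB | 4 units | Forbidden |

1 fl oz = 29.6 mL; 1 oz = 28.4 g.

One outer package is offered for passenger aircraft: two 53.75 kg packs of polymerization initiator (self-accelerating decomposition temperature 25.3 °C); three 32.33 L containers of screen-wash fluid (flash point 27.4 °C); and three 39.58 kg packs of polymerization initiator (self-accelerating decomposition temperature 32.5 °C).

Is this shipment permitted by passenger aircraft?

The polymerization initiator has self-accelerating decomposition temperature 25.3 °C, which is < 60 °C, so it is Category SR (Self-Reactive).
Flash point 27.4 °C meets the Category FL criterion (Flammable Liquid), so the screen-wash fluid is Category FL.
With self-accelerating decomposition temperature 32.5 °C (< 60 °C), the polymerization initiator falls in Category SR.
Total Category SR: (two 53.75 kg packs = 107.5 kg) + (three 39.58 kg packs = 118.74 kg) = 226.24 kg.
226.24 kg ≤ 250 kg (passenger aircraft limit, Category SR) — within limit.
Category FL quantity: three 32.33 L containers = 96.99 L.
96.99 L is within the passenger aircraft limit of 100 L for Category FL.
Every hazard category is within its passenger aircraft limit and no segregation rule is violated.

Yes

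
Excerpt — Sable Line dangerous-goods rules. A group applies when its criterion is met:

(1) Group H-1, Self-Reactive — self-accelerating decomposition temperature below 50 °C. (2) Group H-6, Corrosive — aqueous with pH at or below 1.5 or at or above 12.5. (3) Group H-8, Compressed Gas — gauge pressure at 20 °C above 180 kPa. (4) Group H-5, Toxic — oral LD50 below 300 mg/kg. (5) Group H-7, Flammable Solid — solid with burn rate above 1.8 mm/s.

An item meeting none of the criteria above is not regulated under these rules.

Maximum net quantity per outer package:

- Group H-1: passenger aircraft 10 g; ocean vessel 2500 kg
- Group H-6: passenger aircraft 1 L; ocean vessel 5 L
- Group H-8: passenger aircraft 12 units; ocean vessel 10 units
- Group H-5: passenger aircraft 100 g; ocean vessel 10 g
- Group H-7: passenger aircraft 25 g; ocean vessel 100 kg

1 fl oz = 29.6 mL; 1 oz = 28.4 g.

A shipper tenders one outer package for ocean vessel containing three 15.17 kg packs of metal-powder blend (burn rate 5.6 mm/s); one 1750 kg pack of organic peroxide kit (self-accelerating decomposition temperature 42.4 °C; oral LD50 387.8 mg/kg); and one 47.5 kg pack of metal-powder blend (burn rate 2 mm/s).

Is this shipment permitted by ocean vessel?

Yes

Burn rate 5.6 mm/s meets the Group H-7 criterion (Flammable Solid), so the metal-powder blend is Group H-7.
With self-accelerating decomposition temperature 42.4 °C (< 50 °C), the organic peroxide kit falls in Group H-1.
Burn rate 2 mm/s meets the Group H-7 criterion (Flammable Solid), so the metal-powder blend is Group H-7.
Total Group H-7: (three 15.17 kg packs = 45.51 kg) + 47.5 kg = 93.01 kg.
93.01 kg is within the ocean vessel limit of 100 kg for Group H-7.
Group H-1 quantity: 1750 kg.
1750 kg is within the ocean vessel limit of 2500 kg for Group H-1.
Every hazard group is within its ocean vessel limit and no segregation rule is violated.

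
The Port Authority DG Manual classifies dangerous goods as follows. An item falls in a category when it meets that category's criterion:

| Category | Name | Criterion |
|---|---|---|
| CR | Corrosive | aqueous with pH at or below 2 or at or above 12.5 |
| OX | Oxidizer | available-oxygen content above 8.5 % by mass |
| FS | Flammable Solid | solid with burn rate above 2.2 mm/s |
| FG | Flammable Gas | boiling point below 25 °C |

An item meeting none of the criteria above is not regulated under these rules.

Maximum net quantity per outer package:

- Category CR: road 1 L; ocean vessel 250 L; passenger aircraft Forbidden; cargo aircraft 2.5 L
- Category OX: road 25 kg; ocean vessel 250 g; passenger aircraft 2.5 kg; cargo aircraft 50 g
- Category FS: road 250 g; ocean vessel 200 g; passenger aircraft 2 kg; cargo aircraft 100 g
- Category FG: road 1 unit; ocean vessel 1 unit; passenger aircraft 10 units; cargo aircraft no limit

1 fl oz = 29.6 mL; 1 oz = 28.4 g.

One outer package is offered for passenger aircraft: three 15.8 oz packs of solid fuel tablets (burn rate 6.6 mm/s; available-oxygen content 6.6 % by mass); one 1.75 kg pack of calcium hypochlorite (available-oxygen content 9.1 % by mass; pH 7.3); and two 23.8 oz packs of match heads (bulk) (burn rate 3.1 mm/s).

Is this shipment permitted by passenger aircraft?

No

Burn rate 6.6 mm/s meets the Category FS criterion (Flammable Solid), so the solid fuel tablets are Category FS.
Calcium hypochlorite: available-oxygen content 9.1 % by mass > 8.5 % by mass → Category OX (Oxidizer).
The match heads (bulk) have burn rate 3.1 mm/s, which is > 2.2 mm/s, so they are Category FS (Flammable Solid).
Category FS net quantity: (three 15.8 oz packs = 1346.16 g) + (two 23.8 oz packs = 1351.84 g) = 2.698 kg.
That exceeds the Category FS passenger aircraft limit of 2 kg.
Category OX quantity: 1.75 kg.
That is within the Category OX passenger aircraft limit of 2.5 kg.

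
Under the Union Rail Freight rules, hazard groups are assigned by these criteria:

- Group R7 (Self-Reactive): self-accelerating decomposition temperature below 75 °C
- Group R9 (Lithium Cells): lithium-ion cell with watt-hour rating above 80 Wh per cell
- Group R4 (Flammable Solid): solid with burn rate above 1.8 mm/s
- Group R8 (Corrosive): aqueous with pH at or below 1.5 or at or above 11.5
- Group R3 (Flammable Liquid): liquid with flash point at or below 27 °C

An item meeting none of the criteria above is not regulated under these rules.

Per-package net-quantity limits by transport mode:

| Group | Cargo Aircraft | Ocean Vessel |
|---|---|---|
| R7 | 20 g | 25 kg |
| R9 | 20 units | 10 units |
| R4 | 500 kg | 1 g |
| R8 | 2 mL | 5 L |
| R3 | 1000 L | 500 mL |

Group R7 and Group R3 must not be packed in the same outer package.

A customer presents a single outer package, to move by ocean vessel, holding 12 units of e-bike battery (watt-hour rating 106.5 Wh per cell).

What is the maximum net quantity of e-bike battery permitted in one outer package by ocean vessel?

The e-bike battery has watt-hour rating 106.5 Wh per cell, which is > 80 Wh per cell, so it is Group R9 (Lithium Cells).
The ocean vessel limit for Group R9 is 10 units.

10 units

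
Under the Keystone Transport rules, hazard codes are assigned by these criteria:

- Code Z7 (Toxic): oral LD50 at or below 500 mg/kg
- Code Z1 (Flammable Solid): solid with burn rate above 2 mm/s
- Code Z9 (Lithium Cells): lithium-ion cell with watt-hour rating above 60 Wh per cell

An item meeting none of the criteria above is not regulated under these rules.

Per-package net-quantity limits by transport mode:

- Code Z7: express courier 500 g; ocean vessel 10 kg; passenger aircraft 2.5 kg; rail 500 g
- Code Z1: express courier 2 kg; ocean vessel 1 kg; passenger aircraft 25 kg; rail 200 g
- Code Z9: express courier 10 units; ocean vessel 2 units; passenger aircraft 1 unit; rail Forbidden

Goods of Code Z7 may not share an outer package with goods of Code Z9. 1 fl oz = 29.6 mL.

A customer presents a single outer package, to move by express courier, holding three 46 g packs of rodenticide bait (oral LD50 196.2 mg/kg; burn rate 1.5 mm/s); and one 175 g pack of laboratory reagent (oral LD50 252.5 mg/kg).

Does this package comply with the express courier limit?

Oral LD50 196.2 mg/kg meets the Code Z7 criterion (Toxic), so the rodenticide bait is Code Z7.
With oral LD50 252.5 mg/kg (≤ 500 mg/kg), the laboratory reagent falls in Code Z7.
Total Code Z7: (three 46 g packs = 138 g) + 175 g = 313 g.
313 g is within the express courier limit of 500 g for Code Z7.

Yes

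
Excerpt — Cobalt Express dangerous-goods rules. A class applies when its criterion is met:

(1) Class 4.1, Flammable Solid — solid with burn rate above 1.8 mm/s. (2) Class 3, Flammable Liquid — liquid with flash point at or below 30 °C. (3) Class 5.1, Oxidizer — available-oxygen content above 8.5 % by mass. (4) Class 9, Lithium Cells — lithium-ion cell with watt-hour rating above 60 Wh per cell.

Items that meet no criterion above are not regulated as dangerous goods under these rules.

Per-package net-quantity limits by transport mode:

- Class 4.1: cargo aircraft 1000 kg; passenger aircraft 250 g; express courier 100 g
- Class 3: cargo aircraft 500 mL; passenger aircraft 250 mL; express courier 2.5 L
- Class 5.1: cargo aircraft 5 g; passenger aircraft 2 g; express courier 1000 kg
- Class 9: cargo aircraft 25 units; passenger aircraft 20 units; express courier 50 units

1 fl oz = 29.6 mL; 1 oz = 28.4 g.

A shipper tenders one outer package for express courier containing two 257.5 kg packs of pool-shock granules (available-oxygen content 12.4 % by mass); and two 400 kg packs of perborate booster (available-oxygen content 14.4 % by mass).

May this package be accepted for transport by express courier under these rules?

No

Pool-shock granules: available-oxygen content 12.4 % by mass > 8.5 % by mass → Class 5.1 (Oxidizer).
With available-oxygen content 14.4 % by mass (> 8.5 % by mass), the perborate booster falls in Class 5.1.
Total Class 5.1: (two 257.5 kg packs = 515 kg) + (two 400 kg packs = 800 kg) = 1315 kg.
1315 kg > 1000 kg (express courier limit, Class 5.1) — over the limit.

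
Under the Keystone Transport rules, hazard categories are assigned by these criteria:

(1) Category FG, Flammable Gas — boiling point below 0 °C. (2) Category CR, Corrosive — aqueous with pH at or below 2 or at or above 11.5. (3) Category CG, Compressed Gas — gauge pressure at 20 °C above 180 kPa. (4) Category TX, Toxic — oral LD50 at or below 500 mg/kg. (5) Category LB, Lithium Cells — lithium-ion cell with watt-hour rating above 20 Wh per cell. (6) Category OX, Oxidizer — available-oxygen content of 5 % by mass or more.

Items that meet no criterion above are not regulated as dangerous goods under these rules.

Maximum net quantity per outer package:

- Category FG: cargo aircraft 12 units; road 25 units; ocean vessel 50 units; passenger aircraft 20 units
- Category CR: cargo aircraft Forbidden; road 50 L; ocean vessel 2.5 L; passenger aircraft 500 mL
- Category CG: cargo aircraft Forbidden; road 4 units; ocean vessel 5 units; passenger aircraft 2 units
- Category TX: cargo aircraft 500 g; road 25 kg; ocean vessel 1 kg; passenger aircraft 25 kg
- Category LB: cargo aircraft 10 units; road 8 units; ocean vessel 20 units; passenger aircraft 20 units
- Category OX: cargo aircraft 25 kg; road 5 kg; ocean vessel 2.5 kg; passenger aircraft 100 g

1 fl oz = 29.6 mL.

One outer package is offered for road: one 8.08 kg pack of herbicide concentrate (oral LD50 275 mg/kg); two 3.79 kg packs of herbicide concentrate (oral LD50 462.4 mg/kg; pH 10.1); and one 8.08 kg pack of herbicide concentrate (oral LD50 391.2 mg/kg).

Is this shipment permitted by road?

Yes

Herbicide concentrate: oral LD50 275 mg/kg ≤ 500 mg/kg → Category TX (Toxic).
Herbicide concentrate: oral LD50 462.4 mg/kg ≤ 500 mg/kg → Category TX (Toxic).
With oral LD50 391.2 mg/kg (≤ 500 mg/kg), the herbicide concentrate falls in Category TX.
Total Category TX: 8.08 kg + (two 3.79 kg packs = 7.58 kg) + 8.08 kg = 23.74 kg.
23.74 kg is within the road limit of 25 kg for Category TX.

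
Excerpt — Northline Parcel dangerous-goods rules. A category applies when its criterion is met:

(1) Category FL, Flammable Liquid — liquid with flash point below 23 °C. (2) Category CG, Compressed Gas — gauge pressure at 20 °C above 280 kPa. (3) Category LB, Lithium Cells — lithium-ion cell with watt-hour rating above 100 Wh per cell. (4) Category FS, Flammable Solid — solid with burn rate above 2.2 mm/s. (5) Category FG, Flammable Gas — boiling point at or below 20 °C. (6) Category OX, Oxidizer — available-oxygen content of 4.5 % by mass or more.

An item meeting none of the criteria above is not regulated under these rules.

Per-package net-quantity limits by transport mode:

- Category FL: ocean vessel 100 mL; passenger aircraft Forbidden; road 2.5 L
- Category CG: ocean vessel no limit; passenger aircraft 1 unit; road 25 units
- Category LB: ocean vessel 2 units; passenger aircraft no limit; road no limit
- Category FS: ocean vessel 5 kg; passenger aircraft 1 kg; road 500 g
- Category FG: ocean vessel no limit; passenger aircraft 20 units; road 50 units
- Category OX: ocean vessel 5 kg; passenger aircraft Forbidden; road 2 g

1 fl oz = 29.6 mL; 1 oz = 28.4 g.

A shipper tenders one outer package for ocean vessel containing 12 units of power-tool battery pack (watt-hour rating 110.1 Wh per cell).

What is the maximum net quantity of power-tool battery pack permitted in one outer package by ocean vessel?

2 units

Power-tool battery pack: watt-hour rating 110.1 Wh per cell > 100 Wh per cell → Category LB (Lithium Cells).
The ocean vessel limit for Category LB is 2 units.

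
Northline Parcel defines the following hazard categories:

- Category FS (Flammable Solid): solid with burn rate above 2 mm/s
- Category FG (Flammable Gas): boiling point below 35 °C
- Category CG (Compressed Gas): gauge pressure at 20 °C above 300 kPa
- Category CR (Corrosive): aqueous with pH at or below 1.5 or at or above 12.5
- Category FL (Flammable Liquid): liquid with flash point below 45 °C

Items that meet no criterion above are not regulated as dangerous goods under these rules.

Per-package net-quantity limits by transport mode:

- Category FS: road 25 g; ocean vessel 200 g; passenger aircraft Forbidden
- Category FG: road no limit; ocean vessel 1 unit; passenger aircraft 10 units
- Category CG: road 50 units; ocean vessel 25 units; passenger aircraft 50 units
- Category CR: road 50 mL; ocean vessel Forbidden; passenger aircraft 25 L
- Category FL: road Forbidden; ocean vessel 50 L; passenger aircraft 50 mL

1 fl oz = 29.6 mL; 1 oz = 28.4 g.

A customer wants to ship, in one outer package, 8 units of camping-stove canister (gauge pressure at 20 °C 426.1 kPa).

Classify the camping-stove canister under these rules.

Category CG

Gauge pressure at 20 °C 426.1 kPa meets the Category CG criterion (Compressed Gas), so the camping-stove canister is Category CG.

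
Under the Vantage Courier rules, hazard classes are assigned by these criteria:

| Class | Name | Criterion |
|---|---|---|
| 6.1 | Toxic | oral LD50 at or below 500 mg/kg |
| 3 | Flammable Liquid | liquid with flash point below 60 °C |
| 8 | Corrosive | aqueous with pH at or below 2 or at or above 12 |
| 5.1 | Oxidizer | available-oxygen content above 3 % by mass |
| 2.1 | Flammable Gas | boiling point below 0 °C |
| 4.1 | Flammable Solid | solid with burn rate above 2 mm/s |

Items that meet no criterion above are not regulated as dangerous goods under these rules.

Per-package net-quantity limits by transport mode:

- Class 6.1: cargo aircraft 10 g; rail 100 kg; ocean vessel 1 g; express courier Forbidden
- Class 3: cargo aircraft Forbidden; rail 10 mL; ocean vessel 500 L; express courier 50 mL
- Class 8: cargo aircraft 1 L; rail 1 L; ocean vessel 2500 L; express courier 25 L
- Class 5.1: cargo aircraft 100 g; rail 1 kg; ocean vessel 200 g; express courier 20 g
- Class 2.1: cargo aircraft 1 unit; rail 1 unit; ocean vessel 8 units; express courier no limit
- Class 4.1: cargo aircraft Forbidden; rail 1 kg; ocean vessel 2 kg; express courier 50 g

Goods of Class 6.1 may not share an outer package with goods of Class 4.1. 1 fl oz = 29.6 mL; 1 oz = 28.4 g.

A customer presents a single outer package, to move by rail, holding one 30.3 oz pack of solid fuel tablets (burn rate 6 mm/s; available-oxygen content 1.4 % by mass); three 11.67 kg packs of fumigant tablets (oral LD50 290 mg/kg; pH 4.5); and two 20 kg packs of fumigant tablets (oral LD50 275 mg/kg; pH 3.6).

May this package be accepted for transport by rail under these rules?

The solid fuel tablets have burn rate 6 mm/s, which is > 2 mm/s, so they are Class 4.1 (Flammable Solid).
Fumigant tablets: oral LD50 290 mg/kg ≤ 500 mg/kg → Class 6.1 (Toxic).
The fumigant tablets have oral LD50 275 mg/kg, which is ≤ 500 mg/kg, so they are Class 6.1 (Toxic).
Class 6.1 net quantity: (three 11.67 kg packs = 35.01 kg) + (two 20 kg packs = 40 kg) = 75.01 kg.
75.01 kg ≤ 100 kg (rail limit, Class 6.1) — within limit.
Class 4.1 quantity: one 30.3 oz pack = 860.52 g.
That is within the Class 4.1 rail limit of 1 kg.
Class 6.1 and Class 4.1 may not share an outer package.

No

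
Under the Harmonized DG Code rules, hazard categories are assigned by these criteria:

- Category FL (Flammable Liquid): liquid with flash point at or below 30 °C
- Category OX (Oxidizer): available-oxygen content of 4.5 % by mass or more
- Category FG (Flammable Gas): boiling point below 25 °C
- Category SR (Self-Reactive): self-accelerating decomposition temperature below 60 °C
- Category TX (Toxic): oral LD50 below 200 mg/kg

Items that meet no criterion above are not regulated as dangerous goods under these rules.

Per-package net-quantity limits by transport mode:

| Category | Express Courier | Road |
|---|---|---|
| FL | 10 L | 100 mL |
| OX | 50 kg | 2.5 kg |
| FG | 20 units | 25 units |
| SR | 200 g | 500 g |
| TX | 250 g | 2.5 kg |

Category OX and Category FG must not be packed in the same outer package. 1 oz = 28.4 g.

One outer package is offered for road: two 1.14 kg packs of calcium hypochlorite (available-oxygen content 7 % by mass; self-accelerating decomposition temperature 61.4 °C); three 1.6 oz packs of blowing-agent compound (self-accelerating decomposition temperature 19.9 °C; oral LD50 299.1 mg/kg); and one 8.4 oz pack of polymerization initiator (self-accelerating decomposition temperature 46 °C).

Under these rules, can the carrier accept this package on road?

Yes

The calcium hypochlorite has available-oxygen content 7 % by mass, which is ≥ 4.5 % by mass, so it is Category OX (Oxidizer).
With self-accelerating decomposition temperature 19.9 °C (< 60 °C), the blowing-agent compound falls in Category SR.
Polymerization initiator: self-accelerating decomposition temperature 46 °C < 60 °C → Category SR (Self-Reactive).
Category OX quantity: two 1.14 kg packs = 2.28 kg.
2.28 kg ≤ 2.5 kg (road limit, Category OX) — within limit.
Total Category SR: (three 1.6 oz packs = 136.32 g) + (one 8.4 oz pack = 238.56 g) = 374.88 g.
374.88 g is within the road limit of 500 g for Category SR.
The segregation rule (Category OX with Category FG) does not apply to Category OX with Category SR.
Every hazard category is within its road limit and no segregation rule is violated.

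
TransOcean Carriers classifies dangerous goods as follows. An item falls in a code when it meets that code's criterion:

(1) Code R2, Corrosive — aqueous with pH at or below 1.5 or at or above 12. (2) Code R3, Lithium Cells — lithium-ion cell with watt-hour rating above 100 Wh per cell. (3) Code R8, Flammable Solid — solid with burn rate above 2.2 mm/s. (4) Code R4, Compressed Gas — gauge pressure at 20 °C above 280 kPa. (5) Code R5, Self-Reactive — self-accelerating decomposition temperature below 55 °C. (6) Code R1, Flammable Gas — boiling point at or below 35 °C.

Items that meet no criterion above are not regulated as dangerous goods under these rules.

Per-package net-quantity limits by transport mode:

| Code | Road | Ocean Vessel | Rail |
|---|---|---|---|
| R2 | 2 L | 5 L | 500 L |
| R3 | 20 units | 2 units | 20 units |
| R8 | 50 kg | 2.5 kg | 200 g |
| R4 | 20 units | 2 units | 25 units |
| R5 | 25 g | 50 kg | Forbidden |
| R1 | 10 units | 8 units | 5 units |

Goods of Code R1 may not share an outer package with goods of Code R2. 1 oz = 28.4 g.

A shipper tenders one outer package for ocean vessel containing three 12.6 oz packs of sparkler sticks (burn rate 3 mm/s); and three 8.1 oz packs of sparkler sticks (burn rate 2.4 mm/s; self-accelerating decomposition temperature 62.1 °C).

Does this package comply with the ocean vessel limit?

With burn rate 3 mm/s (> 2.2 mm/s), the sparkler sticks fall in Code R8.
The sparkler sticks have burn rate 2.4 mm/s, which is > 2.2 mm/s, so they are Code R8 (Flammable Solid).
Total Code R8: (three 12.6 oz packs = 1073.52 g) + (three 8.1 oz packs = 690.12 g) = 1763.64 g.
1763.64 g is within the ocean vessel limit of 2.5 kg for Code R8.

Yes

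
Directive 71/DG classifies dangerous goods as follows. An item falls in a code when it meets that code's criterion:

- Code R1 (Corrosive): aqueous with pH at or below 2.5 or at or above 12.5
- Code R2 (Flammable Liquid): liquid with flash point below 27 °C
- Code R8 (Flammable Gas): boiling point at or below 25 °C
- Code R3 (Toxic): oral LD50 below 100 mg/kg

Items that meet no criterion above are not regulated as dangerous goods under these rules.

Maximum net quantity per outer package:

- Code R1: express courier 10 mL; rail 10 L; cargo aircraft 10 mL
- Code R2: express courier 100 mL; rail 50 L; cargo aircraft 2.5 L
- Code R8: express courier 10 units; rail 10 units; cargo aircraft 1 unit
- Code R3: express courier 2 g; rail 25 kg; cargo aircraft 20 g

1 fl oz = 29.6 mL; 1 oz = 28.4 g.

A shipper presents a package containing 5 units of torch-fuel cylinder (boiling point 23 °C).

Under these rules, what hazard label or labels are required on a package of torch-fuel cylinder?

Code R8

With boiling point 23 °C (≤ 25 °C), the torch-fuel cylinder falls in Code R8.
Only the Code R8 label is required.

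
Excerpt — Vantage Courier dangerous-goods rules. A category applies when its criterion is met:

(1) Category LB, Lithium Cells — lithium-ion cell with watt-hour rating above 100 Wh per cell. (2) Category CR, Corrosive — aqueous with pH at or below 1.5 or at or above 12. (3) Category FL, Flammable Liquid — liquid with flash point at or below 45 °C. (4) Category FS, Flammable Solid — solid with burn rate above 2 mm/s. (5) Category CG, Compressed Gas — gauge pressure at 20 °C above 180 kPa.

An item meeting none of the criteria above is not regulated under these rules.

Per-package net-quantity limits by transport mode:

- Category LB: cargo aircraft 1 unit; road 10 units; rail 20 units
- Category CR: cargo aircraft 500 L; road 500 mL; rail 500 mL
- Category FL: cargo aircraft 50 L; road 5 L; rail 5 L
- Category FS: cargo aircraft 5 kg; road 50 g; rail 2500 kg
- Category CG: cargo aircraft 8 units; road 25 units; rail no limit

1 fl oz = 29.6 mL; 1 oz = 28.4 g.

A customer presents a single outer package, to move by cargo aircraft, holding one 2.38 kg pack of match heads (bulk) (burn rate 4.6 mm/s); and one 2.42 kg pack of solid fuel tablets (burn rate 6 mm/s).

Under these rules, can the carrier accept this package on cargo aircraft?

With burn rate 4.6 mm/s (> 2 mm/s), the match heads (bulk) fall in Category FS.
The solid fuel tablets have burn rate 6 mm/s, which is > 2 mm/s, so they are Category FS (Flammable Solid).
Total Category FS: 2.38 kg + 2.42 kg = 4.8 kg.
That is within the Category FS cargo aircraft limit of 5 kg.

Yes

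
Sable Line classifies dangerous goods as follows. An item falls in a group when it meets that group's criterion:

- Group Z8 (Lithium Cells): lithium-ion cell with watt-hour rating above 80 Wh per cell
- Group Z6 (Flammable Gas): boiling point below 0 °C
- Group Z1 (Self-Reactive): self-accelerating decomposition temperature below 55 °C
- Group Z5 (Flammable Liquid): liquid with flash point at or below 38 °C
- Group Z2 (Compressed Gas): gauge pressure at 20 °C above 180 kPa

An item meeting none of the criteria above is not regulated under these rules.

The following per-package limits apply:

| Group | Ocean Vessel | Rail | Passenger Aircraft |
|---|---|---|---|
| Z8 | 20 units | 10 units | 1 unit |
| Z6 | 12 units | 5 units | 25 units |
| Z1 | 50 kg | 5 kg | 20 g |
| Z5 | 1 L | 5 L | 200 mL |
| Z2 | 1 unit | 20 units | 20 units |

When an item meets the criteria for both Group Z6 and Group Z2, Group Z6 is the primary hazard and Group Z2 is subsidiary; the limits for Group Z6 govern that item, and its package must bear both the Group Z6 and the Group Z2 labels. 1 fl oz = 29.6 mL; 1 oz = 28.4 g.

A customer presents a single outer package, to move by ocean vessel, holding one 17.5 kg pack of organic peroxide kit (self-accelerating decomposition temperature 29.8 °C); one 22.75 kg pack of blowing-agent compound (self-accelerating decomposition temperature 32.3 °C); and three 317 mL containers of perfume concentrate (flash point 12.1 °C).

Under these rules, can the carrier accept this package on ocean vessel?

Yes

The organic peroxide kit has self-accelerating decomposition temperature 29.8 °C, which is < 55 °C, so it is Group Z1 (Self-Reactive).
Blowing-agent compound: self-accelerating decomposition temperature 32.3 °C < 55 °C → Group Z1 (Self-Reactive).
With flash point 12.1 °C (≤ 38 °C), the perfume concentrate falls in Group Z5.
Total Group Z1: 17.5 kg + 22.75 kg = 40.25 kg.
40.25 kg ≤ 50 kg (ocean vessel limit, Group Z1) — within limit.
Group Z5 quantity: three 317 mL containers = 951 mL.
That is within the Group Z5 ocean vessel limit of 1 L.
Every hazard group is within its ocean vessel limit and no segregation rule is violated.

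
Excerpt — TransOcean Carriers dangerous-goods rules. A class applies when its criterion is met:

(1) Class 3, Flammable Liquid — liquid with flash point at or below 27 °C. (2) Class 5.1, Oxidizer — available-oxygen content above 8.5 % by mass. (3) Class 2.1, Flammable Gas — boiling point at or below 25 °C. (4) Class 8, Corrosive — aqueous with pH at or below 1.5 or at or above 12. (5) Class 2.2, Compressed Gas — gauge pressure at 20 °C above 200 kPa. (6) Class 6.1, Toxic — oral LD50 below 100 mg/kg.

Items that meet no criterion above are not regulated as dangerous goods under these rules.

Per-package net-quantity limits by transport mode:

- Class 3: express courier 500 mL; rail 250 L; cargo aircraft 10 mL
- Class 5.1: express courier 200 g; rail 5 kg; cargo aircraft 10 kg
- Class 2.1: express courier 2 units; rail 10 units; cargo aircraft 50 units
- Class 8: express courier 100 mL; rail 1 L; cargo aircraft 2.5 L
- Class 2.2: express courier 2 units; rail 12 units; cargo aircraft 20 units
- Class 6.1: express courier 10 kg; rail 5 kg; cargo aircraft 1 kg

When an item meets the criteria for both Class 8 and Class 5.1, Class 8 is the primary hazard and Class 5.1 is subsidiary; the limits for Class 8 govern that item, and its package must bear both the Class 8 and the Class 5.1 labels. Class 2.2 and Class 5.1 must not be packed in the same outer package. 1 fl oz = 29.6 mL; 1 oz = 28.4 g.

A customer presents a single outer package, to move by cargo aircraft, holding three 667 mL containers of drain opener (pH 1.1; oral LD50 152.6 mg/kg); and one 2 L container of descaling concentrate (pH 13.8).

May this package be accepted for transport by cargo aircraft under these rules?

No

Drain opener: pH 1.1 ≤ 1.5 → Class 8 (Corrosive).
With pH 13.8 (≥ 12), the descaling concentrate falls in Class 8.
Class 8 net quantity: (three 667 mL containers = 2.001 L) + 2 L = 4.001 L.
That exceeds the Class 8 cargo aircraft limit of 2.5 L.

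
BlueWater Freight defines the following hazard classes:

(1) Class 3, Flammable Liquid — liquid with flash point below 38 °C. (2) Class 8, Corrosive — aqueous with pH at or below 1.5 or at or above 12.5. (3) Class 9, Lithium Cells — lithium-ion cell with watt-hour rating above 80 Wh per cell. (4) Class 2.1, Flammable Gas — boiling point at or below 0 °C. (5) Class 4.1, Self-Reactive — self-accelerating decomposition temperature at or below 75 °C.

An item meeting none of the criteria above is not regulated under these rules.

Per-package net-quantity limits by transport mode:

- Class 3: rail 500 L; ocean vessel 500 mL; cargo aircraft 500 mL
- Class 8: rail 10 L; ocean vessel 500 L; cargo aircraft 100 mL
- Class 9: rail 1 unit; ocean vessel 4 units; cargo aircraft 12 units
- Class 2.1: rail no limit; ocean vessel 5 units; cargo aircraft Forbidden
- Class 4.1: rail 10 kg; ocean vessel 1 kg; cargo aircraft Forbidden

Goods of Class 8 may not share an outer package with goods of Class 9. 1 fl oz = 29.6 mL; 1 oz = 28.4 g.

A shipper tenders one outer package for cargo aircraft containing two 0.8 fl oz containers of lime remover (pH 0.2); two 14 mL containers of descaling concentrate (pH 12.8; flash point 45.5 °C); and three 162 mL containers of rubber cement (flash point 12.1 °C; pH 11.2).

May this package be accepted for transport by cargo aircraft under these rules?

Yes

Lime remover: pH 0.2 ≤ 1.5 → Class 8 (Corrosive).
With pH 12.8 (≥ 12.5), the descaling concentrate falls in Class 8.
Rubber cement: flash point 12.1 °C < 38 °C → Class 3 (Flammable Liquid).
Class 8 net quantity: (two 0.8 fl oz containers = 47.36 mL) + (two 14 mL containers = 28 mL) = 75.36 mL.
75.36 mL ≤ 100 mL (cargo aircraft limit, Class 8) — within limit.
Class 3 quantity: three 162 mL containers = 486 mL.
That is within the Class 3 cargo aircraft limit of 500 mL.
The segregation rule (Class 8 with Class 9) does not apply to Class 8 with Class 3.
Every hazard class is within its cargo aircraft limit and no segregation rule is violated.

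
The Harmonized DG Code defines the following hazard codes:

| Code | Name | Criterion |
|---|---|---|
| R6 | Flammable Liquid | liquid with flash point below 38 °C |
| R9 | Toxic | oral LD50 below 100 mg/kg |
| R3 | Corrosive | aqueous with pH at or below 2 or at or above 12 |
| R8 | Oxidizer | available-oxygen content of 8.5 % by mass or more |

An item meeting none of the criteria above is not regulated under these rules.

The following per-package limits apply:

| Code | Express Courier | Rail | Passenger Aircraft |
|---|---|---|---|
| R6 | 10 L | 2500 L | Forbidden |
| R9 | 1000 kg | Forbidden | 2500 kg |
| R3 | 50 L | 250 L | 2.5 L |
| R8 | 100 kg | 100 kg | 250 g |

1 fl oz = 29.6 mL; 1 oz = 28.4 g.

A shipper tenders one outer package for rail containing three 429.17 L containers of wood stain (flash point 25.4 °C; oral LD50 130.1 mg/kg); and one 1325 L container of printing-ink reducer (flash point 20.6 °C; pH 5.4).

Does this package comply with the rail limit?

Flash point 25.4 °C meets the Code R6 criterion (Flammable Liquid), so the wood stain is Code R6.
Flash point 20.6 °C meets the Code R6 criterion (Flammable Liquid), so the printing-ink reducer is Code R6.
Total Code R6: (three 429.17 L containers = 1287.51 L) + 1325 L = 2612.51 L.
2612.51 L exceeds the rail limit of 2500 L for Code R6.

No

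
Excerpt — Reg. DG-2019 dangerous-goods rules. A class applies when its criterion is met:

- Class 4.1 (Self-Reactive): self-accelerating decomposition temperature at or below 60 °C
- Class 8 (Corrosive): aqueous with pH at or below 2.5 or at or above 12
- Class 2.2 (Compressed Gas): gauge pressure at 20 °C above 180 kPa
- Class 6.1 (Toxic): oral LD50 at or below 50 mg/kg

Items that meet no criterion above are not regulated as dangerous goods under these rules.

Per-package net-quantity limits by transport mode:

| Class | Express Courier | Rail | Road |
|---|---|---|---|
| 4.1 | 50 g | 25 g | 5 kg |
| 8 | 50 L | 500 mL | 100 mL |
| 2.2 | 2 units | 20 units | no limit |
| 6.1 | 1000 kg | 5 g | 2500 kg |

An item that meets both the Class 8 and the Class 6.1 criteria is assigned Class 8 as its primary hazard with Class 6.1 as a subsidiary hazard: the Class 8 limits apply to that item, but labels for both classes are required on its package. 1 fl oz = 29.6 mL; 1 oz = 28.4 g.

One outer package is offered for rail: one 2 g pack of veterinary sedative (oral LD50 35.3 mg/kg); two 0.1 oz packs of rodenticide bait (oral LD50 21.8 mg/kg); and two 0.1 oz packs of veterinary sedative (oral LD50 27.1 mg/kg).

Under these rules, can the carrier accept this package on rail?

With oral LD50 35.3 mg/kg (≤ 50 mg/kg), the veterinary sedative falls in Class 6.1.
With oral LD50 21.8 mg/kg (≤ 50 mg/kg), the rodenticide bait falls in Class 6.1.
Oral LD50 27.1 mg/kg meets the Class 6.1 criterion (Toxic), so the veterinary sedative is Class 6.1.
Class 6.1 net quantity: 2 g + (two 0.1 oz packs = 5.68 g) + (two 0.1 oz packs = 5.68 g) = 13.36 g.
That exceeds the Class 6.1 rail limit of 5 g.

No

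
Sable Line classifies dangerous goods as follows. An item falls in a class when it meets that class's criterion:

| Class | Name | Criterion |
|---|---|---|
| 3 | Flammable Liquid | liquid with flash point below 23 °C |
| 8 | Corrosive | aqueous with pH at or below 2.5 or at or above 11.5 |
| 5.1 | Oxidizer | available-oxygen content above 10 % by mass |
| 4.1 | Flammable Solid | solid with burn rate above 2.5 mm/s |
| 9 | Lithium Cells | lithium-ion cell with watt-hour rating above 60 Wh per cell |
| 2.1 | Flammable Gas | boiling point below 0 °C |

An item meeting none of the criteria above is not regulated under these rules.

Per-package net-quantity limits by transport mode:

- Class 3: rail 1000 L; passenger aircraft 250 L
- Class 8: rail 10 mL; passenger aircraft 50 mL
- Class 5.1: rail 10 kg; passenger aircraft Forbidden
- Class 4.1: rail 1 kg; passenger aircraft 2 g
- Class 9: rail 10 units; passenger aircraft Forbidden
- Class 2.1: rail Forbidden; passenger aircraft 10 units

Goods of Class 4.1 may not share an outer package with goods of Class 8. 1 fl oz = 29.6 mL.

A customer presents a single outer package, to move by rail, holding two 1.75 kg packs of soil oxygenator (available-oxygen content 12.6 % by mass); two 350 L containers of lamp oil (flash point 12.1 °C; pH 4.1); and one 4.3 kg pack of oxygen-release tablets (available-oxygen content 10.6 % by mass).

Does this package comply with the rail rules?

Available-oxygen content 12.6 % by mass meets the Class 5.1 criterion (Oxidizer), so the soil oxygenator is Class 5.1.
Flash point 12.1 °C meets the Class 3 criterion (Flammable Liquid), so the lamp oil is Class 3.
With available-oxygen content 10.6 % by mass (> 10 % by mass), the oxygen-release tablets fall in Class 5.1.
Total Class 5.1: (two 1.75 kg packs = 3.5 kg) + 4.3 kg = 7.8 kg.
That is within the Class 5.1 rail limit of 10 kg.
Class 3 quantity: two 350 L containers = 700 L.
That is within the Class 3 rail limit of 1000 L.
The segregation rule (Class 4.1 with Class 8) does not apply to Class 5.1 with Class 3.
Every hazard class is within its rail limit and no segregation rule is violated.

Yes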